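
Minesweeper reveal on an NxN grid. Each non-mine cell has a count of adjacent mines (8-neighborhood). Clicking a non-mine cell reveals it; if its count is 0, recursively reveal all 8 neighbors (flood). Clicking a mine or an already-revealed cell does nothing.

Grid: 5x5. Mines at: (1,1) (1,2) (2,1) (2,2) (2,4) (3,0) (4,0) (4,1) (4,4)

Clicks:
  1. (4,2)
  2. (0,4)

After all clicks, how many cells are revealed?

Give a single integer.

Click 1 (4,2) count=1: revealed 1 new [(4,2)] -> total=1
Click 2 (0,4) count=0: revealed 4 new [(0,3) (0,4) (1,3) (1,4)] -> total=5

Answer: 5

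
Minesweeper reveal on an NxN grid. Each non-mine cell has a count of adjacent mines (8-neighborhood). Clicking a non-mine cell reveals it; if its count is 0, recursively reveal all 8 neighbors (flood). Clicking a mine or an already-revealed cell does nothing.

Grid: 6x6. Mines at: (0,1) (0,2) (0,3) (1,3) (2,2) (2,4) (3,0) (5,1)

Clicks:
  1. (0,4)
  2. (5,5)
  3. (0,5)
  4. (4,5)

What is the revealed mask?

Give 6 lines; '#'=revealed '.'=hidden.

Answer: ....##
....##
......
..####
..####
..####

Derivation:
Click 1 (0,4) count=2: revealed 1 new [(0,4)] -> total=1
Click 2 (5,5) count=0: revealed 12 new [(3,2) (3,3) (3,4) (3,5) (4,2) (4,3) (4,4) (4,5) (5,2) (5,3) (5,4) (5,5)] -> total=13
Click 3 (0,5) count=0: revealed 3 new [(0,5) (1,4) (1,5)] -> total=16
Click 4 (4,5) count=0: revealed 0 new [(none)] -> total=16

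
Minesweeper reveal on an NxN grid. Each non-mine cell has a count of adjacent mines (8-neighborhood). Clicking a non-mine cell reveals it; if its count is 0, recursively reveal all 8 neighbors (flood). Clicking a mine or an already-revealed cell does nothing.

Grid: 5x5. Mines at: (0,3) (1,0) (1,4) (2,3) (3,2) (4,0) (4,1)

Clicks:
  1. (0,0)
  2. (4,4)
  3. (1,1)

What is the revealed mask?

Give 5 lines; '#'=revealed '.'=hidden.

Click 1 (0,0) count=1: revealed 1 new [(0,0)] -> total=1
Click 2 (4,4) count=0: revealed 4 new [(3,3) (3,4) (4,3) (4,4)] -> total=5
Click 3 (1,1) count=1: revealed 1 new [(1,1)] -> total=6

Answer: #....
.#...
.....
...##
...##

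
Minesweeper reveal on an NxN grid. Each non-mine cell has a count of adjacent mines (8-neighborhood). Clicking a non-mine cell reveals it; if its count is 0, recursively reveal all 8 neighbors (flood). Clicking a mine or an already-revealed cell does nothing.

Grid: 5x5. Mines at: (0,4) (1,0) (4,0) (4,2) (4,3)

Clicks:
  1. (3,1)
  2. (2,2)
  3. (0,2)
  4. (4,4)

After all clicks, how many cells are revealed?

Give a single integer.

Answer: 16

Derivation:
Click 1 (3,1) count=2: revealed 1 new [(3,1)] -> total=1
Click 2 (2,2) count=0: revealed 14 new [(0,1) (0,2) (0,3) (1,1) (1,2) (1,3) (1,4) (2,1) (2,2) (2,3) (2,4) (3,2) (3,3) (3,4)] -> total=15
Click 3 (0,2) count=0: revealed 0 new [(none)] -> total=15
Click 4 (4,4) count=1: revealed 1 new [(4,4)] -> total=16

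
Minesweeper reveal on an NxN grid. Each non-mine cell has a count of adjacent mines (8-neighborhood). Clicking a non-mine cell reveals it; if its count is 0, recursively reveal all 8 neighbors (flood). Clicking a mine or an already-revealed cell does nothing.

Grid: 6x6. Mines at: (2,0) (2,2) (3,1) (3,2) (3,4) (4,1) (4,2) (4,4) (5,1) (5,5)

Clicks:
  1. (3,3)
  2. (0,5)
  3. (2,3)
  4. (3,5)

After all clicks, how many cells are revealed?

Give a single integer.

Answer: 17

Derivation:
Click 1 (3,3) count=5: revealed 1 new [(3,3)] -> total=1
Click 2 (0,5) count=0: revealed 15 new [(0,0) (0,1) (0,2) (0,3) (0,4) (0,5) (1,0) (1,1) (1,2) (1,3) (1,4) (1,5) (2,3) (2,4) (2,5)] -> total=16
Click 3 (2,3) count=3: revealed 0 new [(none)] -> total=16
Click 4 (3,5) count=2: revealed 1 new [(3,5)] -> total=17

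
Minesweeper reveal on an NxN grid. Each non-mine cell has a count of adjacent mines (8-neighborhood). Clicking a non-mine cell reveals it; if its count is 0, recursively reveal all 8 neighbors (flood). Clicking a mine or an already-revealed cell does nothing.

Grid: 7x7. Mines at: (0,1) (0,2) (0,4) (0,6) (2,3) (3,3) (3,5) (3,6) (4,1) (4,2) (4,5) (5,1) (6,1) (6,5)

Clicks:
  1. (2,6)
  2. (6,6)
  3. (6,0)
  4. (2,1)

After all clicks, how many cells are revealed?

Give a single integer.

Answer: 12

Derivation:
Click 1 (2,6) count=2: revealed 1 new [(2,6)] -> total=1
Click 2 (6,6) count=1: revealed 1 new [(6,6)] -> total=2
Click 3 (6,0) count=2: revealed 1 new [(6,0)] -> total=3
Click 4 (2,1) count=0: revealed 9 new [(1,0) (1,1) (1,2) (2,0) (2,1) (2,2) (3,0) (3,1) (3,2)] -> total=12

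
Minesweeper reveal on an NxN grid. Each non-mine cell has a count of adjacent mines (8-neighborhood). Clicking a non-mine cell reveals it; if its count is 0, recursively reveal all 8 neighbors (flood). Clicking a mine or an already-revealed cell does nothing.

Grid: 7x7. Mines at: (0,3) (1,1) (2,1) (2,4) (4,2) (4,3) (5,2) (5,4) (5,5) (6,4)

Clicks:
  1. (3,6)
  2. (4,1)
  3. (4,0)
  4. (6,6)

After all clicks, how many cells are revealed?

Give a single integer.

Click 1 (3,6) count=0: revealed 12 new [(0,4) (0,5) (0,6) (1,4) (1,5) (1,6) (2,5) (2,6) (3,5) (3,6) (4,5) (4,6)] -> total=12
Click 2 (4,1) count=2: revealed 1 new [(4,1)] -> total=13
Click 3 (4,0) count=0: revealed 7 new [(3,0) (3,1) (4,0) (5,0) (5,1) (6,0) (6,1)] -> total=20
Click 4 (6,6) count=1: revealed 1 new [(6,6)] -> total=21

Answer: 21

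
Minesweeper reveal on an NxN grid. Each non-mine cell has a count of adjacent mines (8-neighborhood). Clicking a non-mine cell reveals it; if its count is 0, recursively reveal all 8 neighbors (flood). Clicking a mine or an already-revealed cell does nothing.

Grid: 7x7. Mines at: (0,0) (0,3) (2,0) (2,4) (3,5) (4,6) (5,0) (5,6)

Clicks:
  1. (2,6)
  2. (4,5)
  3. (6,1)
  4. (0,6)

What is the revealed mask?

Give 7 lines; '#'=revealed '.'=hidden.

Click 1 (2,6) count=1: revealed 1 new [(2,6)] -> total=1
Click 2 (4,5) count=3: revealed 1 new [(4,5)] -> total=2
Click 3 (6,1) count=1: revealed 1 new [(6,1)] -> total=3
Click 4 (0,6) count=0: revealed 7 new [(0,4) (0,5) (0,6) (1,4) (1,5) (1,6) (2,5)] -> total=10

Answer: ....###
....###
.....##
.......
.....#.
.......
.#.....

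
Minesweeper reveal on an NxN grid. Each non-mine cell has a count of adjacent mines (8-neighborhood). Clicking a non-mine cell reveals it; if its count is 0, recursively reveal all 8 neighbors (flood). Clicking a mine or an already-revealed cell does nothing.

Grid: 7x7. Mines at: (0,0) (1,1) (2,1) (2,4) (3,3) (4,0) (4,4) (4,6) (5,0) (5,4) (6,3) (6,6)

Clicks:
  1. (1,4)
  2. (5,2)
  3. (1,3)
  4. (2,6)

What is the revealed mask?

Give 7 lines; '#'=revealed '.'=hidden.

Answer: ..#####
..#####
.....##
.....##
.......
..#....
.......

Derivation:
Click 1 (1,4) count=1: revealed 1 new [(1,4)] -> total=1
Click 2 (5,2) count=1: revealed 1 new [(5,2)] -> total=2
Click 3 (1,3) count=1: revealed 1 new [(1,3)] -> total=3
Click 4 (2,6) count=0: revealed 12 new [(0,2) (0,3) (0,4) (0,5) (0,6) (1,2) (1,5) (1,6) (2,5) (2,6) (3,5) (3,6)] -> total=15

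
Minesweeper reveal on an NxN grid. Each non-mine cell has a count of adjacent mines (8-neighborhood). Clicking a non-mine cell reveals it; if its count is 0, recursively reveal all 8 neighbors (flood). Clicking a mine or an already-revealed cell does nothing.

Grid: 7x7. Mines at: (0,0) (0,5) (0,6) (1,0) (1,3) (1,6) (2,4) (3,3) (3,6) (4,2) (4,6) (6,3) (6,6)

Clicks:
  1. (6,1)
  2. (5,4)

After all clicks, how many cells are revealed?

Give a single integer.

Click 1 (6,1) count=0: revealed 12 new [(2,0) (2,1) (3,0) (3,1) (4,0) (4,1) (5,0) (5,1) (5,2) (6,0) (6,1) (6,2)] -> total=12
Click 2 (5,4) count=1: revealed 1 new [(5,4)] -> total=13

Answer: 13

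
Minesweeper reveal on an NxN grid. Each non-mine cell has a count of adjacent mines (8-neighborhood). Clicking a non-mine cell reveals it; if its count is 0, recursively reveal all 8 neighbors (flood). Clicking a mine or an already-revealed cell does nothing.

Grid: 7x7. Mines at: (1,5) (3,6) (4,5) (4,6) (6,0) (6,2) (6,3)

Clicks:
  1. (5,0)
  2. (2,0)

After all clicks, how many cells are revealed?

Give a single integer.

Click 1 (5,0) count=1: revealed 1 new [(5,0)] -> total=1
Click 2 (2,0) count=0: revealed 29 new [(0,0) (0,1) (0,2) (0,3) (0,4) (1,0) (1,1) (1,2) (1,3) (1,4) (2,0) (2,1) (2,2) (2,3) (2,4) (3,0) (3,1) (3,2) (3,3) (3,4) (4,0) (4,1) (4,2) (4,3) (4,4) (5,1) (5,2) (5,3) (5,4)] -> total=30

Answer: 30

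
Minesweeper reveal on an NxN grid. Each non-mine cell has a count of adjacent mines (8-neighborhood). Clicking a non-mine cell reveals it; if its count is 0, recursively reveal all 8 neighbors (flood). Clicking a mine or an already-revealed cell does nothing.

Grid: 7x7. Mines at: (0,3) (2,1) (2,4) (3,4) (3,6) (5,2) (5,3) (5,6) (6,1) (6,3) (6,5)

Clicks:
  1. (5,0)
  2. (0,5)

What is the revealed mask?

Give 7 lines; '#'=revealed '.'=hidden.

Click 1 (5,0) count=1: revealed 1 new [(5,0)] -> total=1
Click 2 (0,5) count=0: revealed 8 new [(0,4) (0,5) (0,6) (1,4) (1,5) (1,6) (2,5) (2,6)] -> total=9

Answer: ....###
....###
.....##
.......
.......
#......
.......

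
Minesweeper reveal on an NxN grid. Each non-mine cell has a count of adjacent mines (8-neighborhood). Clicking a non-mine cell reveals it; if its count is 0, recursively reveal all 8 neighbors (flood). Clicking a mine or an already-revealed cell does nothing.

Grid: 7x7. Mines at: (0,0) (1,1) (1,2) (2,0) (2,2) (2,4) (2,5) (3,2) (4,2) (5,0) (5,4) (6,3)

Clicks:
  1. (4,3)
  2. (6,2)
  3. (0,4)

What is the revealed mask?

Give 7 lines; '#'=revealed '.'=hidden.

Click 1 (4,3) count=3: revealed 1 new [(4,3)] -> total=1
Click 2 (6,2) count=1: revealed 1 new [(6,2)] -> total=2
Click 3 (0,4) count=0: revealed 8 new [(0,3) (0,4) (0,5) (0,6) (1,3) (1,4) (1,5) (1,6)] -> total=10

Answer: ...####
...####
.......
.......
...#...
.......
..#....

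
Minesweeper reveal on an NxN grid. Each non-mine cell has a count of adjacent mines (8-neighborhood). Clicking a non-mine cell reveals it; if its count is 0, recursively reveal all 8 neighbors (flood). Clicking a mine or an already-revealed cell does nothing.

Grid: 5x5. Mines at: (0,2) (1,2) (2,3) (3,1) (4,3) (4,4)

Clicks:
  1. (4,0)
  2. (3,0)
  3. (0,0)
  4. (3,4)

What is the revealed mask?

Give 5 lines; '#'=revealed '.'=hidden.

Click 1 (4,0) count=1: revealed 1 new [(4,0)] -> total=1
Click 2 (3,0) count=1: revealed 1 new [(3,0)] -> total=2
Click 3 (0,0) count=0: revealed 6 new [(0,0) (0,1) (1,0) (1,1) (2,0) (2,1)] -> total=8
Click 4 (3,4) count=3: revealed 1 new [(3,4)] -> total=9

Answer: ##...
##...
##...
#...#
#....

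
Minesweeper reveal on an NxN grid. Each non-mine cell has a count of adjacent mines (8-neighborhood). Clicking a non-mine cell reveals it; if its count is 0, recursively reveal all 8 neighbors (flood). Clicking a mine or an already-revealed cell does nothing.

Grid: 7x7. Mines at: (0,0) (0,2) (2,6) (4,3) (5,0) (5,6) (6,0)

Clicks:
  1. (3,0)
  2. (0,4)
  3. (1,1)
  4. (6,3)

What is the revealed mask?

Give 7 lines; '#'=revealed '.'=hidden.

Answer: ...####
#######
######.
######.
###....
.#####.
.#####.

Derivation:
Click 1 (3,0) count=0: revealed 26 new [(0,3) (0,4) (0,5) (0,6) (1,0) (1,1) (1,2) (1,3) (1,4) (1,5) (1,6) (2,0) (2,1) (2,2) (2,3) (2,4) (2,5) (3,0) (3,1) (3,2) (3,3) (3,4) (3,5) (4,0) (4,1) (4,2)] -> total=26
Click 2 (0,4) count=0: revealed 0 new [(none)] -> total=26
Click 3 (1,1) count=2: revealed 0 new [(none)] -> total=26
Click 4 (6,3) count=0: revealed 10 new [(5,1) (5,2) (5,3) (5,4) (5,5) (6,1) (6,2) (6,3) (6,4) (6,5)] -> total=36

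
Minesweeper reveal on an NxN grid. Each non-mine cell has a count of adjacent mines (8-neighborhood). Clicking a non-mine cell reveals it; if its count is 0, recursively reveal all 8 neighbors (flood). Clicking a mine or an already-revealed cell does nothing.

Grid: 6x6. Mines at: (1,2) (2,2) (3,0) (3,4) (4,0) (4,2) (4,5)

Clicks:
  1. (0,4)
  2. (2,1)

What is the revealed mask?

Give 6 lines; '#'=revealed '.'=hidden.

Answer: ...###
...###
.#.###
......
......
......

Derivation:
Click 1 (0,4) count=0: revealed 9 new [(0,3) (0,4) (0,5) (1,3) (1,4) (1,5) (2,3) (2,4) (2,5)] -> total=9
Click 2 (2,1) count=3: revealed 1 new [(2,1)] -> total=10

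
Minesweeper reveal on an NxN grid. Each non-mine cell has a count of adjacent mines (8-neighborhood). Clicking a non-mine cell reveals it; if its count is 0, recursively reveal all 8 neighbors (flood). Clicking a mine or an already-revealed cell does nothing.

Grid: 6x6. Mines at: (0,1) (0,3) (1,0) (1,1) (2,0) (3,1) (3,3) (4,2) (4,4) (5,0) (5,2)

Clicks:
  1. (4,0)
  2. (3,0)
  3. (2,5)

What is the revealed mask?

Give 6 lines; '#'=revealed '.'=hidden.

Click 1 (4,0) count=2: revealed 1 new [(4,0)] -> total=1
Click 2 (3,0) count=2: revealed 1 new [(3,0)] -> total=2
Click 3 (2,5) count=0: revealed 8 new [(0,4) (0,5) (1,4) (1,5) (2,4) (2,5) (3,4) (3,5)] -> total=10

Answer: ....##
....##
....##
#...##
#.....
......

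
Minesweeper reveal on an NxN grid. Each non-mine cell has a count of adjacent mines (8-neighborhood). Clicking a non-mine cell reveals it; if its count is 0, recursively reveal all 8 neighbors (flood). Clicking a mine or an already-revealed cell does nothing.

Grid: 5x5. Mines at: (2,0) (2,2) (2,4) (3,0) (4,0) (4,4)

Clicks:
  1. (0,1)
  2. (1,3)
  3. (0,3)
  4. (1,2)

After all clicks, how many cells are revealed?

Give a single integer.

Click 1 (0,1) count=0: revealed 10 new [(0,0) (0,1) (0,2) (0,3) (0,4) (1,0) (1,1) (1,2) (1,3) (1,4)] -> total=10
Click 2 (1,3) count=2: revealed 0 new [(none)] -> total=10
Click 3 (0,3) count=0: revealed 0 new [(none)] -> total=10
Click 4 (1,2) count=1: revealed 0 new [(none)] -> total=10

Answer: 10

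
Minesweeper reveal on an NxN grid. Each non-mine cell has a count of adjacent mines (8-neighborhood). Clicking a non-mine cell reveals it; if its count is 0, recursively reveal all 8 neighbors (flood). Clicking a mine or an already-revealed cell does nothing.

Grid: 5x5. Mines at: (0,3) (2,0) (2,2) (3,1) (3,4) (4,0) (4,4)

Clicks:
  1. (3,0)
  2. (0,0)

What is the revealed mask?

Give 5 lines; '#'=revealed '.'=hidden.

Answer: ###..
###..
.....
#....
.....

Derivation:
Click 1 (3,0) count=3: revealed 1 new [(3,0)] -> total=1
Click 2 (0,0) count=0: revealed 6 new [(0,0) (0,1) (0,2) (1,0) (1,1) (1,2)] -> total=7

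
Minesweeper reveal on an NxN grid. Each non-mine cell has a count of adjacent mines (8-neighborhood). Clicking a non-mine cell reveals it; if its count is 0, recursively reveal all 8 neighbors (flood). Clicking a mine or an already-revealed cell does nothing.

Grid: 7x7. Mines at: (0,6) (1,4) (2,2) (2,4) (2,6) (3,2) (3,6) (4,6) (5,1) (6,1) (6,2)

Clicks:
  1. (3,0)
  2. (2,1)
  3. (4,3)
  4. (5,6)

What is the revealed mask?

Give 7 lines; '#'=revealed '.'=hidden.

Answer: ####...
####...
##.....
##.....
##.#...
......#
.......

Derivation:
Click 1 (3,0) count=0: revealed 14 new [(0,0) (0,1) (0,2) (0,3) (1,0) (1,1) (1,2) (1,3) (2,0) (2,1) (3,0) (3,1) (4,0) (4,1)] -> total=14
Click 2 (2,1) count=2: revealed 0 new [(none)] -> total=14
Click 3 (4,3) count=1: revealed 1 new [(4,3)] -> total=15
Click 4 (5,6) count=1: revealed 1 new [(5,6)] -> total=16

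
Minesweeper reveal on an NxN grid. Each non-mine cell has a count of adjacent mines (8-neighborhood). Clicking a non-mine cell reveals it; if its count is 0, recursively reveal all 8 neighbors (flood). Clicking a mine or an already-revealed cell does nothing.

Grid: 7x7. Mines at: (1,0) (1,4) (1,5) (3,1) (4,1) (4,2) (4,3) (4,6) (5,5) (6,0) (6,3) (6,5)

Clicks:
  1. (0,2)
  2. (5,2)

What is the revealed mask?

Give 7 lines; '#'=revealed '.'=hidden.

Answer: .###...
.###...
.###...
.......
.......
..#....
.......

Derivation:
Click 1 (0,2) count=0: revealed 9 new [(0,1) (0,2) (0,3) (1,1) (1,2) (1,3) (2,1) (2,2) (2,3)] -> total=9
Click 2 (5,2) count=4: revealed 1 new [(5,2)] -> total=10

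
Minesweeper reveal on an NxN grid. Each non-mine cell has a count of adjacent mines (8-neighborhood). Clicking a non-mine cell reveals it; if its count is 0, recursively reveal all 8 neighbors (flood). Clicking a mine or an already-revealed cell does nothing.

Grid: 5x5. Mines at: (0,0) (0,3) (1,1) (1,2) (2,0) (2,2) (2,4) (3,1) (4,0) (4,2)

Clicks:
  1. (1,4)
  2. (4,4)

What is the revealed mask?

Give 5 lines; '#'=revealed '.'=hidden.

Click 1 (1,4) count=2: revealed 1 new [(1,4)] -> total=1
Click 2 (4,4) count=0: revealed 4 new [(3,3) (3,4) (4,3) (4,4)] -> total=5

Answer: .....
....#
.....
...##
...##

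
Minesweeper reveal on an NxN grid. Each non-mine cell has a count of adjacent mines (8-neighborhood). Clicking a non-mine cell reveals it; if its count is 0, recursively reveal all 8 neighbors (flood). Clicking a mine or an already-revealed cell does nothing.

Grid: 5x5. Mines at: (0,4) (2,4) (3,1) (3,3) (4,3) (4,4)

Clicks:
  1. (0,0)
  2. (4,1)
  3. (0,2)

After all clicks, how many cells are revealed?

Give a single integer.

Click 1 (0,0) count=0: revealed 12 new [(0,0) (0,1) (0,2) (0,3) (1,0) (1,1) (1,2) (1,3) (2,0) (2,1) (2,2) (2,3)] -> total=12
Click 2 (4,1) count=1: revealed 1 new [(4,1)] -> total=13
Click 3 (0,2) count=0: revealed 0 new [(none)] -> total=13

Answer: 13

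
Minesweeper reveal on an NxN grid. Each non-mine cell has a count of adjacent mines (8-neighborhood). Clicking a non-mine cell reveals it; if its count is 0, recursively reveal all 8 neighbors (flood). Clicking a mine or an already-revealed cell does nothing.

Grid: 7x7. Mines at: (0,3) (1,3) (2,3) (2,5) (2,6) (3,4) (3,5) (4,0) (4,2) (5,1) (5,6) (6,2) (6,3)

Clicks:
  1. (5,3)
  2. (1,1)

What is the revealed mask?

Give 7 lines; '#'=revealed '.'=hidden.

Answer: ###....
###....
###....
###....
.......
...#...
.......

Derivation:
Click 1 (5,3) count=3: revealed 1 new [(5,3)] -> total=1
Click 2 (1,1) count=0: revealed 12 new [(0,0) (0,1) (0,2) (1,0) (1,1) (1,2) (2,0) (2,1) (2,2) (3,0) (3,1) (3,2)] -> total=13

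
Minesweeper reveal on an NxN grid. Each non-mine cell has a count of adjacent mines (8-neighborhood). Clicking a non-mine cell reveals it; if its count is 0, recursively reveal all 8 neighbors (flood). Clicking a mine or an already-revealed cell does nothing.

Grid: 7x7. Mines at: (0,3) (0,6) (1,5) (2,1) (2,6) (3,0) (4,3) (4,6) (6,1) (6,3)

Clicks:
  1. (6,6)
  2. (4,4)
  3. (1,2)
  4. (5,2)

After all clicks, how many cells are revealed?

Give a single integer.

Answer: 9

Derivation:
Click 1 (6,6) count=0: revealed 6 new [(5,4) (5,5) (5,6) (6,4) (6,5) (6,6)] -> total=6
Click 2 (4,4) count=1: revealed 1 new [(4,4)] -> total=7
Click 3 (1,2) count=2: revealed 1 new [(1,2)] -> total=8
Click 4 (5,2) count=3: revealed 1 new [(5,2)] -> total=9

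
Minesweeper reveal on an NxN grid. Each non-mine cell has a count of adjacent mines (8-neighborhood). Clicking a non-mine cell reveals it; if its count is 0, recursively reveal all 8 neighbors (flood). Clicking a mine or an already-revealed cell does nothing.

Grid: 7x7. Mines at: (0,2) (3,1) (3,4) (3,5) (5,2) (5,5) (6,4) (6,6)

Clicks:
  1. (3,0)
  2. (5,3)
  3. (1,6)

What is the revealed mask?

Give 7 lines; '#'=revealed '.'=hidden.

Answer: ...####
...####
...####
#......
.......
...#...
.......

Derivation:
Click 1 (3,0) count=1: revealed 1 new [(3,0)] -> total=1
Click 2 (5,3) count=2: revealed 1 new [(5,3)] -> total=2
Click 3 (1,6) count=0: revealed 12 new [(0,3) (0,4) (0,5) (0,6) (1,3) (1,4) (1,5) (1,6) (2,3) (2,4) (2,5) (2,6)] -> total=14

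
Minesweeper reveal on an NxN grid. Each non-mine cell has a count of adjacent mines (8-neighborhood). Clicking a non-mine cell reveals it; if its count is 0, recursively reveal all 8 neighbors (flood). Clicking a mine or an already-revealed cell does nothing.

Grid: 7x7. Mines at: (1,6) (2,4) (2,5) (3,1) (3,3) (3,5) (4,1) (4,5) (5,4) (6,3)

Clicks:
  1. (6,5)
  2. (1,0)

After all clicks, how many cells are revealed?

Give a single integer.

Answer: 17

Derivation:
Click 1 (6,5) count=1: revealed 1 new [(6,5)] -> total=1
Click 2 (1,0) count=0: revealed 16 new [(0,0) (0,1) (0,2) (0,3) (0,4) (0,5) (1,0) (1,1) (1,2) (1,3) (1,4) (1,5) (2,0) (2,1) (2,2) (2,3)] -> total=17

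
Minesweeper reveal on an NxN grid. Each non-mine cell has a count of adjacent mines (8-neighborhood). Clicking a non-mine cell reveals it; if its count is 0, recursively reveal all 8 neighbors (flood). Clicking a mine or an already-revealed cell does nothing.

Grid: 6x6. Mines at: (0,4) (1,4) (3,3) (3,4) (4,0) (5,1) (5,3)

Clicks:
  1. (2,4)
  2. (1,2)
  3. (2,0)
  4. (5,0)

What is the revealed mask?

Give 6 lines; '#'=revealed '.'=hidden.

Answer: ####..
####..
#####.
###...
......
#.....

Derivation:
Click 1 (2,4) count=3: revealed 1 new [(2,4)] -> total=1
Click 2 (1,2) count=0: revealed 15 new [(0,0) (0,1) (0,2) (0,3) (1,0) (1,1) (1,2) (1,3) (2,0) (2,1) (2,2) (2,3) (3,0) (3,1) (3,2)] -> total=16
Click 3 (2,0) count=0: revealed 0 new [(none)] -> total=16
Click 4 (5,0) count=2: revealed 1 new [(5,0)] -> total=17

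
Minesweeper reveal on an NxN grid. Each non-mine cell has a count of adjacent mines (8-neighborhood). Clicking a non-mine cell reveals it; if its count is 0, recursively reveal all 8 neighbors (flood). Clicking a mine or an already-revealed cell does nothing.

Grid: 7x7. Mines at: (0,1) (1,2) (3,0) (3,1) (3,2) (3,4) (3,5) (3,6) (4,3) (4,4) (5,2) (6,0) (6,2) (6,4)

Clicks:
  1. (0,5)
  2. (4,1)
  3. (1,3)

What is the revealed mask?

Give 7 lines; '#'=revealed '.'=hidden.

Answer: ...####
...####
...####
.......
.#.....
.......
.......

Derivation:
Click 1 (0,5) count=0: revealed 12 new [(0,3) (0,4) (0,5) (0,6) (1,3) (1,4) (1,5) (1,6) (2,3) (2,4) (2,5) (2,6)] -> total=12
Click 2 (4,1) count=4: revealed 1 new [(4,1)] -> total=13
Click 3 (1,3) count=1: revealed 0 new [(none)] -> total=13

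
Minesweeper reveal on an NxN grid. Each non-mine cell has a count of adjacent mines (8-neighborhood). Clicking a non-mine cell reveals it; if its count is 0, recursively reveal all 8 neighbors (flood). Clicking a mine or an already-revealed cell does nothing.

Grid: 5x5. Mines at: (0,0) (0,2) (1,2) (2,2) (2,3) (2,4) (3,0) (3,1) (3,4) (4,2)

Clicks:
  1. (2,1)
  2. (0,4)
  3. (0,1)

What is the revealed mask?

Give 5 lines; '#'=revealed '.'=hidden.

Click 1 (2,1) count=4: revealed 1 new [(2,1)] -> total=1
Click 2 (0,4) count=0: revealed 4 new [(0,3) (0,4) (1,3) (1,4)] -> total=5
Click 3 (0,1) count=3: revealed 1 new [(0,1)] -> total=6

Answer: .#.##
...##
.#...
.....
.....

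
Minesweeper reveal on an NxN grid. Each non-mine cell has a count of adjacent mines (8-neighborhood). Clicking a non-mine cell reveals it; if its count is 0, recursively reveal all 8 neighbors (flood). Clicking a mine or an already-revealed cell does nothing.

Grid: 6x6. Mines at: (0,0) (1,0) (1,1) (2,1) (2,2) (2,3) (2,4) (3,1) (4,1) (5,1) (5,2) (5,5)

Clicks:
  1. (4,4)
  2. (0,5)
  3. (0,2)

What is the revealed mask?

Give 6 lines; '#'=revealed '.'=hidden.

Click 1 (4,4) count=1: revealed 1 new [(4,4)] -> total=1
Click 2 (0,5) count=0: revealed 8 new [(0,2) (0,3) (0,4) (0,5) (1,2) (1,3) (1,4) (1,5)] -> total=9
Click 3 (0,2) count=1: revealed 0 new [(none)] -> total=9

Answer: ..####
..####
......
......
....#.
......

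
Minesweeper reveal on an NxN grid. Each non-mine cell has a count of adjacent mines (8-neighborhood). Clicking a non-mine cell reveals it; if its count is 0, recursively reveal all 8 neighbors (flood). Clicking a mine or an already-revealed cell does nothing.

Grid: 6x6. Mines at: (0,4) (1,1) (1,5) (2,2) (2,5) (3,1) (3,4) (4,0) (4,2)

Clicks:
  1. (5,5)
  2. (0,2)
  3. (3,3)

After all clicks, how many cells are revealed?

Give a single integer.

Answer: 8

Derivation:
Click 1 (5,5) count=0: revealed 6 new [(4,3) (4,4) (4,5) (5,3) (5,4) (5,5)] -> total=6
Click 2 (0,2) count=1: revealed 1 new [(0,2)] -> total=7
Click 3 (3,3) count=3: revealed 1 new [(3,3)] -> total=8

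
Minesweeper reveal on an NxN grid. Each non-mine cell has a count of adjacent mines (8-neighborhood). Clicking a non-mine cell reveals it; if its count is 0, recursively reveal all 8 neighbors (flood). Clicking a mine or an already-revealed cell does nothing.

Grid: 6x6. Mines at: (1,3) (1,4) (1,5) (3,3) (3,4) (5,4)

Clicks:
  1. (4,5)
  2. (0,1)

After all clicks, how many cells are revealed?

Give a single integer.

Answer: 21

Derivation:
Click 1 (4,5) count=2: revealed 1 new [(4,5)] -> total=1
Click 2 (0,1) count=0: revealed 20 new [(0,0) (0,1) (0,2) (1,0) (1,1) (1,2) (2,0) (2,1) (2,2) (3,0) (3,1) (3,2) (4,0) (4,1) (4,2) (4,3) (5,0) (5,1) (5,2) (5,3)] -> total=21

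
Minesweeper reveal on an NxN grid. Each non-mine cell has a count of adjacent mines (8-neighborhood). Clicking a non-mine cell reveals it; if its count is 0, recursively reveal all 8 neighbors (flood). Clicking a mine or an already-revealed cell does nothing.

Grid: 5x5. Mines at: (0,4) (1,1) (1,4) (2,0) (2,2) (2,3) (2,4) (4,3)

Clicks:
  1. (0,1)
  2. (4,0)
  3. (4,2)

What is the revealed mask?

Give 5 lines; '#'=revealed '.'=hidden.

Answer: .#...
.....
.....
###..
###..

Derivation:
Click 1 (0,1) count=1: revealed 1 new [(0,1)] -> total=1
Click 2 (4,0) count=0: revealed 6 new [(3,0) (3,1) (3,2) (4,0) (4,1) (4,2)] -> total=7
Click 3 (4,2) count=1: revealed 0 new [(none)] -> total=7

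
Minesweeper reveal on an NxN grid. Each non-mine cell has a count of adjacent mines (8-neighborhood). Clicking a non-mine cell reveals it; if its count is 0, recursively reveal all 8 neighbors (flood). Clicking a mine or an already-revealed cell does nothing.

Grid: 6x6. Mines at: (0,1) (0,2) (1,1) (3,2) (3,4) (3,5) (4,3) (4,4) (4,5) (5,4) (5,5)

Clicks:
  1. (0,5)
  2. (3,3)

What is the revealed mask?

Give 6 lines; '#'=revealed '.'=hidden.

Answer: ...###
...###
...###
...#..
......
......

Derivation:
Click 1 (0,5) count=0: revealed 9 new [(0,3) (0,4) (0,5) (1,3) (1,4) (1,5) (2,3) (2,4) (2,5)] -> total=9
Click 2 (3,3) count=4: revealed 1 new [(3,3)] -> total=10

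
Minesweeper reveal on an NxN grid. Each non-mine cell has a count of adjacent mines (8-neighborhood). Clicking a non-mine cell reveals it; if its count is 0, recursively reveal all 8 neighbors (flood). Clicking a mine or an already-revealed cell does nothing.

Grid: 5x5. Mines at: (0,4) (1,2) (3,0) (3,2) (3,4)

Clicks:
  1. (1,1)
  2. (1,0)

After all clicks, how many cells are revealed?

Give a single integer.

Click 1 (1,1) count=1: revealed 1 new [(1,1)] -> total=1
Click 2 (1,0) count=0: revealed 5 new [(0,0) (0,1) (1,0) (2,0) (2,1)] -> total=6

Answer: 6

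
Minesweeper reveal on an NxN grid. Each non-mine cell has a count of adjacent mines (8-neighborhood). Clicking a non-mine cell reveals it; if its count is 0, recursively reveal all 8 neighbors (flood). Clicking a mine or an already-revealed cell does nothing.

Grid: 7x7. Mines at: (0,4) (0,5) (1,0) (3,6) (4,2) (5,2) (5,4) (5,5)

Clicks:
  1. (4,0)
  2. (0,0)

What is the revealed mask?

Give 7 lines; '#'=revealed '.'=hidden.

Answer: #......
.......
##.....
##.....
##.....
##.....
##.....

Derivation:
Click 1 (4,0) count=0: revealed 10 new [(2,0) (2,1) (3,0) (3,1) (4,0) (4,1) (5,0) (5,1) (6,0) (6,1)] -> total=10
Click 2 (0,0) count=1: revealed 1 new [(0,0)] -> total=11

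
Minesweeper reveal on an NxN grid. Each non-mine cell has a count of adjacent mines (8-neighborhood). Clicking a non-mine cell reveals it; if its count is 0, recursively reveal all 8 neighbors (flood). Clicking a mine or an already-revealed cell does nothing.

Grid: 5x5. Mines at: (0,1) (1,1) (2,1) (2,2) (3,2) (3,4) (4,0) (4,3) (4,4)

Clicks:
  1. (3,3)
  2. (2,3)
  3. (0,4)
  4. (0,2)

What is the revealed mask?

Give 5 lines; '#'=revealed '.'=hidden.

Answer: ..###
..###
...##
...#.
.....

Derivation:
Click 1 (3,3) count=5: revealed 1 new [(3,3)] -> total=1
Click 2 (2,3) count=3: revealed 1 new [(2,3)] -> total=2
Click 3 (0,4) count=0: revealed 7 new [(0,2) (0,3) (0,4) (1,2) (1,3) (1,4) (2,4)] -> total=9
Click 4 (0,2) count=2: revealed 0 new [(none)] -> total=9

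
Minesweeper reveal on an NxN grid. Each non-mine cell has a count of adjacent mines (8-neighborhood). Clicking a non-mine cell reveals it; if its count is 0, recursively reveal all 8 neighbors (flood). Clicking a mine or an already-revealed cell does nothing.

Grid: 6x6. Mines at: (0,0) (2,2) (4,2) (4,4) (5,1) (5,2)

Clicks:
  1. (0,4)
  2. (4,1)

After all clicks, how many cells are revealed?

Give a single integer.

Click 1 (0,4) count=0: revealed 16 new [(0,1) (0,2) (0,3) (0,4) (0,5) (1,1) (1,2) (1,3) (1,4) (1,5) (2,3) (2,4) (2,5) (3,3) (3,4) (3,5)] -> total=16
Click 2 (4,1) count=3: revealed 1 new [(4,1)] -> total=17

Answer: 17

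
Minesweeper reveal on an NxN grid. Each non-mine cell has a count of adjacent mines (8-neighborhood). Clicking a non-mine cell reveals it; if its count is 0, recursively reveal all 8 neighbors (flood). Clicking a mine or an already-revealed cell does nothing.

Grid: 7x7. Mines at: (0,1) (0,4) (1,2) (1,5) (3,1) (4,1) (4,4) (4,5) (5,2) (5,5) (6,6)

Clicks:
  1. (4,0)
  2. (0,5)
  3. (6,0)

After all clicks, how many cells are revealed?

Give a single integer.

Click 1 (4,0) count=2: revealed 1 new [(4,0)] -> total=1
Click 2 (0,5) count=2: revealed 1 new [(0,5)] -> total=2
Click 3 (6,0) count=0: revealed 4 new [(5,0) (5,1) (6,0) (6,1)] -> total=6

Answer: 6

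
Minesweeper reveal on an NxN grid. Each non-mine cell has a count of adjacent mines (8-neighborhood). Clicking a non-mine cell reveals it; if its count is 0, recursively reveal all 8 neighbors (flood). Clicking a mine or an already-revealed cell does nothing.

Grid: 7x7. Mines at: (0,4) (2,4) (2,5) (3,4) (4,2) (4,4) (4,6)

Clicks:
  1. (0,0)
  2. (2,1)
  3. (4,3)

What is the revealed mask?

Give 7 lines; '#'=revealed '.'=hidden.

Answer: ####...
####...
####...
####...
##.#...
#######
#######

Derivation:
Click 1 (0,0) count=0: revealed 32 new [(0,0) (0,1) (0,2) (0,3) (1,0) (1,1) (1,2) (1,3) (2,0) (2,1) (2,2) (2,3) (3,0) (3,1) (3,2) (3,3) (4,0) (4,1) (5,0) (5,1) (5,2) (5,3) (5,4) (5,5) (5,6) (6,0) (6,1) (6,2) (6,3) (6,4) (6,5) (6,6)] -> total=32
Click 2 (2,1) count=0: revealed 0 new [(none)] -> total=32
Click 3 (4,3) count=3: revealed 1 new [(4,3)] -> total=33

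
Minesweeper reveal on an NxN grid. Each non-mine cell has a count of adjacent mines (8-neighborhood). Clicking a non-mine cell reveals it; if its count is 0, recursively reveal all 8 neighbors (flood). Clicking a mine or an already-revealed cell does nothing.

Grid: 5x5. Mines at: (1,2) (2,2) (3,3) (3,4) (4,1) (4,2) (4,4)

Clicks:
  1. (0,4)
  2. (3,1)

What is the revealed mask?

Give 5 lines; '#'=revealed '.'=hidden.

Answer: ...##
...##
...##
.#...
.....

Derivation:
Click 1 (0,4) count=0: revealed 6 new [(0,3) (0,4) (1,3) (1,4) (2,3) (2,4)] -> total=6
Click 2 (3,1) count=3: revealed 1 new [(3,1)] -> total=7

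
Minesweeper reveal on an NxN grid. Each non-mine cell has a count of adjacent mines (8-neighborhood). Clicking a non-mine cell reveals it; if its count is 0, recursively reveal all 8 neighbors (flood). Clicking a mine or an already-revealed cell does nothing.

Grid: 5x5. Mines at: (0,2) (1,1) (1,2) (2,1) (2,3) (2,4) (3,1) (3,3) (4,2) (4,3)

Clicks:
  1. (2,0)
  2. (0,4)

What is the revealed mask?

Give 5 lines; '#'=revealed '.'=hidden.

Answer: ...##
...##
#....
.....
.....

Derivation:
Click 1 (2,0) count=3: revealed 1 new [(2,0)] -> total=1
Click 2 (0,4) count=0: revealed 4 new [(0,3) (0,4) (1,3) (1,4)] -> total=5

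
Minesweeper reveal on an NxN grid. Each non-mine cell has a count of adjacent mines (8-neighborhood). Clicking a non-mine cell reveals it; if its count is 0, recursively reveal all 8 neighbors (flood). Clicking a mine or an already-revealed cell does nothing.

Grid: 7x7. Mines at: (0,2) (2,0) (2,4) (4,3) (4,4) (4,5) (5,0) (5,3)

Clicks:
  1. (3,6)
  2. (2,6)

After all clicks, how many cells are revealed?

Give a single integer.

Answer: 12

Derivation:
Click 1 (3,6) count=1: revealed 1 new [(3,6)] -> total=1
Click 2 (2,6) count=0: revealed 11 new [(0,3) (0,4) (0,5) (0,6) (1,3) (1,4) (1,5) (1,6) (2,5) (2,6) (3,5)] -> total=12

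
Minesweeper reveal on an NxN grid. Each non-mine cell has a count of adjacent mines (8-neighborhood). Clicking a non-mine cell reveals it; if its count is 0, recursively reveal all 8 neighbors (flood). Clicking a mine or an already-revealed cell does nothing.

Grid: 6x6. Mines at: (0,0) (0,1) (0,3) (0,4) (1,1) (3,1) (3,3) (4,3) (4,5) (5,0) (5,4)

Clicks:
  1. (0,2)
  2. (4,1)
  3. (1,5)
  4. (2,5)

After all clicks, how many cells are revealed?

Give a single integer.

Click 1 (0,2) count=3: revealed 1 new [(0,2)] -> total=1
Click 2 (4,1) count=2: revealed 1 new [(4,1)] -> total=2
Click 3 (1,5) count=1: revealed 1 new [(1,5)] -> total=3
Click 4 (2,5) count=0: revealed 5 new [(1,4) (2,4) (2,5) (3,4) (3,5)] -> total=8

Answer: 8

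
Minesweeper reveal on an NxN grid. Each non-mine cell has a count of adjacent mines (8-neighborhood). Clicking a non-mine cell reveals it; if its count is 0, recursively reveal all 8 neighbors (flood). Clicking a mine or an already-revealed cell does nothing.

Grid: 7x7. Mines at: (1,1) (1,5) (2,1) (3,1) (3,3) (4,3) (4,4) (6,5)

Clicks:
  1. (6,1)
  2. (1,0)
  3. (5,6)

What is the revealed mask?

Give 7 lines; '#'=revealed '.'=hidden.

Click 1 (6,1) count=0: revealed 13 new [(4,0) (4,1) (4,2) (5,0) (5,1) (5,2) (5,3) (5,4) (6,0) (6,1) (6,2) (6,3) (6,4)] -> total=13
Click 2 (1,0) count=2: revealed 1 new [(1,0)] -> total=14
Click 3 (5,6) count=1: revealed 1 new [(5,6)] -> total=15

Answer: .......
#......
.......
.......
###....
#####.#
#####..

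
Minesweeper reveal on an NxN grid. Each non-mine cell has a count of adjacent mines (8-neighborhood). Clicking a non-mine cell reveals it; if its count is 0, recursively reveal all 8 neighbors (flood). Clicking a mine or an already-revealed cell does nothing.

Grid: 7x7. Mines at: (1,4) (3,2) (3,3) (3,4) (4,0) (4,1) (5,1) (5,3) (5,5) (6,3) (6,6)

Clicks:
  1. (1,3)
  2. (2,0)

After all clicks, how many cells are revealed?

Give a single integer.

Click 1 (1,3) count=1: revealed 1 new [(1,3)] -> total=1
Click 2 (2,0) count=0: revealed 13 new [(0,0) (0,1) (0,2) (0,3) (1,0) (1,1) (1,2) (2,0) (2,1) (2,2) (2,3) (3,0) (3,1)] -> total=14

Answer: 14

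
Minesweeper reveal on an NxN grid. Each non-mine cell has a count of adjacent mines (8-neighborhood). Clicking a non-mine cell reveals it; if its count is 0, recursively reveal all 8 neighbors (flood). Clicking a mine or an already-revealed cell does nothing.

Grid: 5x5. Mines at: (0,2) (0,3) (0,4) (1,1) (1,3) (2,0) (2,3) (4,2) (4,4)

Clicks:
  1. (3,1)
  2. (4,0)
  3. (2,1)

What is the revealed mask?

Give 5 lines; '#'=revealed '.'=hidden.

Click 1 (3,1) count=2: revealed 1 new [(3,1)] -> total=1
Click 2 (4,0) count=0: revealed 3 new [(3,0) (4,0) (4,1)] -> total=4
Click 3 (2,1) count=2: revealed 1 new [(2,1)] -> total=5

Answer: .....
.....
.#...
##...
##...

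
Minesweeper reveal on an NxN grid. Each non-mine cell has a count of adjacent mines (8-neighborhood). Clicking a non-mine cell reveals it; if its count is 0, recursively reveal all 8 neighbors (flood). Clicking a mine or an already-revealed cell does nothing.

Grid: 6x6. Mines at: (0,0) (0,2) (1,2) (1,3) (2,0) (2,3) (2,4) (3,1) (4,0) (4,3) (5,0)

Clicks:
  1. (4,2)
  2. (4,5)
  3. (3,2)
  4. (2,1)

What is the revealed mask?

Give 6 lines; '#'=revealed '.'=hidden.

Click 1 (4,2) count=2: revealed 1 new [(4,2)] -> total=1
Click 2 (4,5) count=0: revealed 6 new [(3,4) (3,5) (4,4) (4,5) (5,4) (5,5)] -> total=7
Click 3 (3,2) count=3: revealed 1 new [(3,2)] -> total=8
Click 4 (2,1) count=3: revealed 1 new [(2,1)] -> total=9

Answer: ......
......
.#....
..#.##
..#.##
....##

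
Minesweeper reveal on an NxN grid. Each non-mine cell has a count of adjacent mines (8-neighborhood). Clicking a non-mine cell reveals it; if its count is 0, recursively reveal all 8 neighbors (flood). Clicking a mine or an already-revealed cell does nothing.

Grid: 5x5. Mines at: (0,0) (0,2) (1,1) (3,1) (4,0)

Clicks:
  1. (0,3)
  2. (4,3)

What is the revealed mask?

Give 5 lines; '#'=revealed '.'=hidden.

Answer: ...##
..###
..###
..###
..###

Derivation:
Click 1 (0,3) count=1: revealed 1 new [(0,3)] -> total=1
Click 2 (4,3) count=0: revealed 13 new [(0,4) (1,2) (1,3) (1,4) (2,2) (2,3) (2,4) (3,2) (3,3) (3,4) (4,2) (4,3) (4,4)] -> total=14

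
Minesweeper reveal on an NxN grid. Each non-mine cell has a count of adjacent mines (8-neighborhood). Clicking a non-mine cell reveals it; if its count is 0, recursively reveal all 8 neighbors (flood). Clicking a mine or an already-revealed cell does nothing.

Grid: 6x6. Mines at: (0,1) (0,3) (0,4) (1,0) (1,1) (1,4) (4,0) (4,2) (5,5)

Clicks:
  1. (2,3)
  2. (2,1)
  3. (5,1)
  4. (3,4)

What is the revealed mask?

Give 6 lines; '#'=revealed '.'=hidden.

Click 1 (2,3) count=1: revealed 1 new [(2,3)] -> total=1
Click 2 (2,1) count=2: revealed 1 new [(2,1)] -> total=2
Click 3 (5,1) count=2: revealed 1 new [(5,1)] -> total=3
Click 4 (3,4) count=0: revealed 8 new [(2,4) (2,5) (3,3) (3,4) (3,5) (4,3) (4,4) (4,5)] -> total=11

Answer: ......
......
.#.###
...###
...###
.#....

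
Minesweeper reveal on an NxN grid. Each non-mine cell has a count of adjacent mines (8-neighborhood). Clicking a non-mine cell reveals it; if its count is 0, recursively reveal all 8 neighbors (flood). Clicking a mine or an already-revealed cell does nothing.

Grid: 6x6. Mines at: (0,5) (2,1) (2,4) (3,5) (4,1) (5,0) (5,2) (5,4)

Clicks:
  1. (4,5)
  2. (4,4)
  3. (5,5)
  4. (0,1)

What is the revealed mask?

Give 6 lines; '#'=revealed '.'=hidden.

Answer: #####.
#####.
......
......
....##
.....#

Derivation:
Click 1 (4,5) count=2: revealed 1 new [(4,5)] -> total=1
Click 2 (4,4) count=2: revealed 1 new [(4,4)] -> total=2
Click 3 (5,5) count=1: revealed 1 new [(5,5)] -> total=3
Click 4 (0,1) count=0: revealed 10 new [(0,0) (0,1) (0,2) (0,3) (0,4) (1,0) (1,1) (1,2) (1,3) (1,4)] -> total=13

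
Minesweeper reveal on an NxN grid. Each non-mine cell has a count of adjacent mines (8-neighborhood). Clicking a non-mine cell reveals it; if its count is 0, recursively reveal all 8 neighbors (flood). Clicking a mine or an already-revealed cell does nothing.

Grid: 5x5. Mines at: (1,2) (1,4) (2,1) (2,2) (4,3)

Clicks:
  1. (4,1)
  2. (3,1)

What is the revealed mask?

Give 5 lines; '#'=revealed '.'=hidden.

Click 1 (4,1) count=0: revealed 6 new [(3,0) (3,1) (3,2) (4,0) (4,1) (4,2)] -> total=6
Click 2 (3,1) count=2: revealed 0 new [(none)] -> total=6

Answer: .....
.....
.....
###..
###..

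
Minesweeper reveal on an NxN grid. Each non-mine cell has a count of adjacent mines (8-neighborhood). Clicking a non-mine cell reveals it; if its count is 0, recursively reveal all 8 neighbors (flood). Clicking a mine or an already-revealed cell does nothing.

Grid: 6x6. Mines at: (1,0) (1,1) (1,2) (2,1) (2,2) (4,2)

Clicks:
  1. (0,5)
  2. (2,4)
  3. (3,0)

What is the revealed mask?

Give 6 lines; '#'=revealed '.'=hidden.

Answer: ...###
...###
...###
#..###
...###
...###

Derivation:
Click 1 (0,5) count=0: revealed 18 new [(0,3) (0,4) (0,5) (1,3) (1,4) (1,5) (2,3) (2,4) (2,5) (3,3) (3,4) (3,5) (4,3) (4,4) (4,5) (5,3) (5,4) (5,5)] -> total=18
Click 2 (2,4) count=0: revealed 0 new [(none)] -> total=18
Click 3 (3,0) count=1: revealed 1 new [(3,0)] -> total=19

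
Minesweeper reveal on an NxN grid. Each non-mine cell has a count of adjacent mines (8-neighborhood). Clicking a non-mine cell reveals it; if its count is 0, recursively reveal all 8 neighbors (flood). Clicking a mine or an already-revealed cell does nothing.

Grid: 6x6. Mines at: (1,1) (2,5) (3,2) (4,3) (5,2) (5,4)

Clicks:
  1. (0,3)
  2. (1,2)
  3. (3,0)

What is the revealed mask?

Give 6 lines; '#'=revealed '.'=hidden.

Answer: ..####
..####
#####.
##....
##....
##....

Derivation:
Click 1 (0,3) count=0: revealed 11 new [(0,2) (0,3) (0,4) (0,5) (1,2) (1,3) (1,4) (1,5) (2,2) (2,3) (2,4)] -> total=11
Click 2 (1,2) count=1: revealed 0 new [(none)] -> total=11
Click 3 (3,0) count=0: revealed 8 new [(2,0) (2,1) (3,0) (3,1) (4,0) (4,1) (5,0) (5,1)] -> total=19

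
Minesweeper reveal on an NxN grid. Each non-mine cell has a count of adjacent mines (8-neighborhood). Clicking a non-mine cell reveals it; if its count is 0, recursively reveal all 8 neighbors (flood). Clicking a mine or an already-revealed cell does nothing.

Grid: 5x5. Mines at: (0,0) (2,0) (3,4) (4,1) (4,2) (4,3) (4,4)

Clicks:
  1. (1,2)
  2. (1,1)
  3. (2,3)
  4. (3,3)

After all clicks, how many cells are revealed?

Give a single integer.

Click 1 (1,2) count=0: revealed 15 new [(0,1) (0,2) (0,3) (0,4) (1,1) (1,2) (1,3) (1,4) (2,1) (2,2) (2,3) (2,4) (3,1) (3,2) (3,3)] -> total=15
Click 2 (1,1) count=2: revealed 0 new [(none)] -> total=15
Click 3 (2,3) count=1: revealed 0 new [(none)] -> total=15
Click 4 (3,3) count=4: revealed 0 new [(none)] -> total=15

Answer: 15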